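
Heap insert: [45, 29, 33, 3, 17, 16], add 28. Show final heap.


Append 28: [45, 29, 33, 3, 17, 16, 28]
Bubble up: no swaps needed
Result: [45, 29, 33, 3, 17, 16, 28]


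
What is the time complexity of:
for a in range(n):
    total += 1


Per nesting level: O(n) = O(n)
Complexity: O(n)


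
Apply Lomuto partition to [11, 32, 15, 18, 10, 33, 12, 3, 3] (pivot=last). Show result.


Elements <= 3 go left of pivot.
Result: [3, 3, 15, 18, 10, 33, 12, 11, 32], pivot at index 1


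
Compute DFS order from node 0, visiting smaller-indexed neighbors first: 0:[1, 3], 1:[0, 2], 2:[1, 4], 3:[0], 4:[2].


DFS stack-based: start with [0]
Visit order: [0, 1, 2, 4, 3]


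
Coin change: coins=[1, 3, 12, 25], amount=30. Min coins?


dp[0]=0; dp[i]=1+min(dp[i-c] for c in coins)
...dp[25]=1, dp[26]=2, dp[27]=3, dp[28]=2, dp[29]=3, dp[30]=4
Minimum coins for 30 = 4


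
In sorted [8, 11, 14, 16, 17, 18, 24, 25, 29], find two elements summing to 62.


Two pointers: lo=0, hi=8
No pair sums to 62


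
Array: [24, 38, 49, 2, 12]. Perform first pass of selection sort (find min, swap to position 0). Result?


After one pass: [2, 38, 49, 24, 12]


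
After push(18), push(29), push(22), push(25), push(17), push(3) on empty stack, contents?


push(18) -> [18]
push(29) -> [18, 29]
push(22) -> [18, 29, 22]
push(25) -> [18, 29, 22, 25]
push(17) -> [18, 29, 22, 25, 17]
push(3) -> [18, 29, 22, 25, 17, 3]
Final stack (bottom to top): [18, 29, 22, 25, 17, 3]


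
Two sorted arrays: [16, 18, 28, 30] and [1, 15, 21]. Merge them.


Compare heads, take smaller each step.
Merged: [1, 15, 16, 18, 21, 28, 30]


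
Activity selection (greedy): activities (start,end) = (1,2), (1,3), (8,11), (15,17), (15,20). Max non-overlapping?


Greedy: pick earliest-ending, then skip overlaps.
Selected (3 activities): [(1, 2), (8, 11), (15, 17)]


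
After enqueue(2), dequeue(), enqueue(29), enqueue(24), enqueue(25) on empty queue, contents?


enqueue(2) -> [2]
dequeue() returns 2 -> []
enqueue(29) -> [29]
enqueue(24) -> [29, 24]
enqueue(25) -> [29, 24, 25]
Final queue (front to back): [29, 24, 25]


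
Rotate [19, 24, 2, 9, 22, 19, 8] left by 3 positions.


Left rotate by 3: [9, 22, 19, 8, 19, 24, 2]


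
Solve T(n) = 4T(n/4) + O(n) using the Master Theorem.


a=4, b=4, c=1. log_4(4)=1 = c=1. Case 2: O(n^c log n) = O(n log n)
Complexity: O(n log n)


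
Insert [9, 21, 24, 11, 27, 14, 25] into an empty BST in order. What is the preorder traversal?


Root = 9; build tree by BST insertion.
Preorder traversal: [9, 21, 11, 14, 24, 27, 25]


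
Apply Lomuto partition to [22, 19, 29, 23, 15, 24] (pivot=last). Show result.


Elements <= 24 go left of pivot.
Result: [22, 19, 23, 15, 24, 29], pivot at index 4


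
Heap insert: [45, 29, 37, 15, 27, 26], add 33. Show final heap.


Append 33: [45, 29, 37, 15, 27, 26, 33]
Bubble up: no swaps needed
Result: [45, 29, 37, 15, 27, 26, 33]


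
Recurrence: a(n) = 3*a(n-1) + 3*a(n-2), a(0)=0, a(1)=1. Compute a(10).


Build bottom-up:
...a(8)=9315, a(9)=35316, a(10)=3*35316+3*9315=133893


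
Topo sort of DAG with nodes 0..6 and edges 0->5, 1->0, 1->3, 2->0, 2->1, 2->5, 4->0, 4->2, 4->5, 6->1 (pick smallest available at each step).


Kahn's algorithm, process smallest node first
Order: [4, 2, 6, 1, 0, 3, 5]


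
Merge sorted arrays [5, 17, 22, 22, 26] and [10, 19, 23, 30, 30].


Compare heads, take smaller each step.
Merged: [5, 10, 17, 19, 22, 22, 23, 26, 30, 30]


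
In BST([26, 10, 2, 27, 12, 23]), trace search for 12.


BST root = 26
Search for 12: compare at each node
Path: [26, 10, 12]


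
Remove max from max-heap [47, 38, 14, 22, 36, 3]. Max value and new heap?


Max = 47
Replace root with last, heapify down
Resulting heap: [38, 36, 14, 22, 3]


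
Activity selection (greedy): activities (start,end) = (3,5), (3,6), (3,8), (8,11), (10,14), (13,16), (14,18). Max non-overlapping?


Greedy: pick earliest-ending, then skip overlaps.
Selected (3 activities): [(3, 5), (8, 11), (13, 16)]


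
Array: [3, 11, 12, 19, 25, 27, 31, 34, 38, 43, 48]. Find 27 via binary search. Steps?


Search for 27:
[0,10] mid=5 arr[5]=27
Total: 1 comparisons


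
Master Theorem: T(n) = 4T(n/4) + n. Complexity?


a=4, b=4, c=1. log_4(4)=1 = c=1. Case 2: O(n^c log n) = O(n log n)
Complexity: O(n log n)


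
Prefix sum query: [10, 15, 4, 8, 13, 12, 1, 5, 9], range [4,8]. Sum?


Prefix sums: [0, 10, 25, 29, 37, 50, 62, 63, 68, 77]
Sum[4..8] = prefix[9] - prefix[4] = 77 - 37 = 40


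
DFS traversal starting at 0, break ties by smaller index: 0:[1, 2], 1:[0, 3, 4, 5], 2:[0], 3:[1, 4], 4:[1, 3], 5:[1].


DFS stack-based: start with [0]
Visit order: [0, 1, 3, 4, 5, 2]


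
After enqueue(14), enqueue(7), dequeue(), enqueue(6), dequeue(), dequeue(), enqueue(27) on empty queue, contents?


enqueue(14) -> [14]
enqueue(7) -> [14, 7]
dequeue() returns 14 -> [7]
enqueue(6) -> [7, 6]
dequeue() returns 7 -> [6]
dequeue() returns 6 -> []
enqueue(27) -> [27]
Final queue (front to back): [27]


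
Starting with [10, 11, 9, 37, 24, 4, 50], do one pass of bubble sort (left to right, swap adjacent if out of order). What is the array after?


After one pass: [10, 9, 11, 24, 4, 37, 50]


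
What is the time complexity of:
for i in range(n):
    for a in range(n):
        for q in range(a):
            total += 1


Per nesting level: O(n) * O(n) * O(n) [triangular over a] = O(n^3)
Complexity: O(n^3)


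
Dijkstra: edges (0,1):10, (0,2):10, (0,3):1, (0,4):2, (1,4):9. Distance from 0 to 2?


Dijkstra from 0:
Distances: {0: 0, 1: 10, 2: 10, 3: 1, 4: 2}
Shortest distance to 2 = 10, path = [0, 2]


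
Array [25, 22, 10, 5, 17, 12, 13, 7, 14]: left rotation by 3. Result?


Left rotate by 3: [5, 17, 12, 13, 7, 14, 25, 22, 10]


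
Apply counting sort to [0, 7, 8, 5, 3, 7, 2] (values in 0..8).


Count array: [1, 0, 1, 1, 0, 1, 0, 2, 1]
Reconstruct: [0, 2, 3, 5, 7, 7, 8]


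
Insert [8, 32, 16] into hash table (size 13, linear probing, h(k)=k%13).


Insertions: 8->slot 8; 32->slot 6; 16->slot 3
Table: [None, None, None, 16, None, None, 32, None, 8, None, None, None, None]


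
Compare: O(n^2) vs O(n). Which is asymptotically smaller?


linear grows slower than quadratic
O(n) is asymptotically smaller; O(n^2) grows faster


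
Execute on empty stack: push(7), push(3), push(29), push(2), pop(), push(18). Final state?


push(7) -> [7]
push(3) -> [7, 3]
push(29) -> [7, 3, 29]
push(2) -> [7, 3, 29, 2]
pop() returns 2 -> [7, 3, 29]
push(18) -> [7, 3, 29, 18]
Final stack (bottom to top): [7, 3, 29, 18]


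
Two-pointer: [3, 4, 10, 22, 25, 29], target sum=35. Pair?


Two pointers: lo=0, hi=5
Found pair: (10, 25) summing to 35


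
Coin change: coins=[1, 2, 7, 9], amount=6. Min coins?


dp[0]=0; dp[i]=1+min(dp[i-c] for c in coins)
...dp[1]=1, dp[2]=1, dp[3]=2, dp[4]=2, dp[5]=3, dp[6]=3
Minimum coins for 6 = 3


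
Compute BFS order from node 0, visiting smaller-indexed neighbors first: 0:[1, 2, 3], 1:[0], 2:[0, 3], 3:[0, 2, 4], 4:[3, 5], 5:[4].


BFS queue: start with [0]
Visit order: [0, 1, 2, 3, 4, 5]


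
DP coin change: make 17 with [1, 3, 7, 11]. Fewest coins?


dp[0]=0; dp[i]=1+min(dp[i-c] for c in coins)
...dp[12]=2, dp[13]=3, dp[14]=2, dp[15]=3, dp[16]=4, dp[17]=3
Minimum coins for 17 = 3


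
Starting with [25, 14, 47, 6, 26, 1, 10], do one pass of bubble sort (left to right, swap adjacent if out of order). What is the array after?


After one pass: [14, 25, 6, 26, 1, 10, 47]


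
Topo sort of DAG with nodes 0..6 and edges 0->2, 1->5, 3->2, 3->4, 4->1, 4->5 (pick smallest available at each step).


Kahn's algorithm, process smallest node first
Order: [0, 3, 2, 4, 1, 5, 6]


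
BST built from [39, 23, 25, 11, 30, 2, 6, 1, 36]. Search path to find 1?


BST root = 39
Search for 1: compare at each node
Path: [39, 23, 11, 2, 1]


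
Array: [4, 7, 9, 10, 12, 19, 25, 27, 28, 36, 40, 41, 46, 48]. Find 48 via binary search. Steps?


Search for 48:
[0,13] mid=6 arr[6]=25
[7,13] mid=10 arr[10]=40
[11,13] mid=12 arr[12]=46
[13,13] mid=13 arr[13]=48
Total: 4 comparisons


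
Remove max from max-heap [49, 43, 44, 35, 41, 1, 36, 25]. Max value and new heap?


Max = 49
Replace root with last, heapify down
Resulting heap: [44, 43, 36, 35, 41, 1, 25]


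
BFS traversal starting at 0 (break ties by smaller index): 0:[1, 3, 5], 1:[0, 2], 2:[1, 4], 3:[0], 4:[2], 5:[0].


BFS queue: start with [0]
Visit order: [0, 1, 3, 5, 2, 4]


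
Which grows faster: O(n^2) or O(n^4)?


quadratic grows slower than quartic
O(n^2) is asymptotically smaller; O(n^4) grows faster


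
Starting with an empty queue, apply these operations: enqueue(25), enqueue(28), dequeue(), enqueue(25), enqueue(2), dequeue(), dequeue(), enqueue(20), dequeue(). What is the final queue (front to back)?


enqueue(25) -> [25]
enqueue(28) -> [25, 28]
dequeue() returns 25 -> [28]
enqueue(25) -> [28, 25]
enqueue(2) -> [28, 25, 2]
dequeue() returns 28 -> [25, 2]
dequeue() returns 25 -> [2]
enqueue(20) -> [2, 20]
dequeue() returns 2 -> [20]
Final queue (front to back): [20]


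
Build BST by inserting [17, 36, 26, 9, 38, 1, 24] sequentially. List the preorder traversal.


Root = 17; build tree by BST insertion.
Preorder traversal: [17, 9, 1, 36, 26, 24, 38]


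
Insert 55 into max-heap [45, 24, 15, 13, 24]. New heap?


Append 55: [45, 24, 15, 13, 24, 55]
Bubble up: swap idx 5(55) with idx 2(15); swap idx 2(55) with idx 0(45)
Result: [55, 24, 45, 13, 24, 15]


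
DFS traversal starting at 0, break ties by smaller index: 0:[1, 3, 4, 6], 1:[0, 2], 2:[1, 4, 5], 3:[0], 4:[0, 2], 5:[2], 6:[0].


DFS stack-based: start with [0]
Visit order: [0, 1, 2, 4, 5, 3, 6]


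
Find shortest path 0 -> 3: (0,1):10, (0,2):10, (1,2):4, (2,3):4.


Dijkstra from 0:
Distances: {0: 0, 1: 10, 2: 10, 3: 14}
Shortest distance to 3 = 14, path = [0, 2, 3]


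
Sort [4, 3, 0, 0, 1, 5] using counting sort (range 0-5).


Count array: [2, 1, 0, 1, 1, 1]
Reconstruct: [0, 0, 1, 3, 4, 5]


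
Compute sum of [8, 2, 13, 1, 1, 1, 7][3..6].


Prefix sums: [0, 8, 10, 23, 24, 25, 26, 33]
Sum[3..6] = prefix[7] - prefix[3] = 33 - 23 = 10


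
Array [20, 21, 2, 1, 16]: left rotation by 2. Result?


Left rotate by 2: [2, 1, 16, 20, 21]


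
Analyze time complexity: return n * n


Analysis: constant-time operation, no loop
Complexity: O(1)


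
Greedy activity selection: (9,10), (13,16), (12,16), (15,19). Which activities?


Greedy: pick earliest-ending, then skip overlaps.
Selected (2 activities): [(9, 10), (13, 16)]


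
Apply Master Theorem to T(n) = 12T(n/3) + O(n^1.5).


a=12, b=3, c=1.5. log_3(12)=2.262 > c=1.5. Case 1: O(n^log_b(a)) = O(n^2.262)
Complexity: O(n^2.262)


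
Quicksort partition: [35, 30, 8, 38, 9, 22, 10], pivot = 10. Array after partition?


Elements <= 10 go left of pivot.
Result: [8, 9, 10, 38, 30, 22, 35], pivot at index 2


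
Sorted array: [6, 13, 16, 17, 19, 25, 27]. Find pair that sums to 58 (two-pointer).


Two pointers: lo=0, hi=6
No pair sums to 58


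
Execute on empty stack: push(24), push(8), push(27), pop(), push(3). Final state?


push(24) -> [24]
push(8) -> [24, 8]
push(27) -> [24, 8, 27]
pop() returns 27 -> [24, 8]
push(3) -> [24, 8, 3]
Final stack (bottom to top): [24, 8, 3]


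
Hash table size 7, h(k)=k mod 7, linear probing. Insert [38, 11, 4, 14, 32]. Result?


Insertions: 38->slot 3; 11->slot 4; 4->slot 5; 14->slot 0; 32->slot 6
Table: [14, None, None, 38, 11, 4, 32]


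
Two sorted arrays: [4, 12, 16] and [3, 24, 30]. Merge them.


Compare heads, take smaller each step.
Merged: [3, 4, 12, 16, 24, 30]


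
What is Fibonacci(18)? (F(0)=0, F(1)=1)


F(n)=F(n-1)+F(n-2)
...F(16)=987, F(17)=1597, F(18)=2584


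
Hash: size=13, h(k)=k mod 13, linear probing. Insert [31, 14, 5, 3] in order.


Insertions: 31->slot 5; 14->slot 1; 5->slot 6; 3->slot 3
Table: [None, 14, None, 3, None, 31, 5, None, None, None, None, None, None]


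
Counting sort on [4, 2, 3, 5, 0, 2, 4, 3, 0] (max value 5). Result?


Count array: [2, 0, 2, 2, 2, 1]
Reconstruct: [0, 0, 2, 2, 3, 3, 4, 4, 5]


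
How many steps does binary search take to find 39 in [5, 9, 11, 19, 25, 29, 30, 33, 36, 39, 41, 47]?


Search for 39:
[0,11] mid=5 arr[5]=29
[6,11] mid=8 arr[8]=36
[9,11] mid=10 arr[10]=41
[9,9] mid=9 arr[9]=39
Total: 4 comparisons


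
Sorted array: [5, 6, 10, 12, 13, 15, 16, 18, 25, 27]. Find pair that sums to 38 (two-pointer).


Two pointers: lo=0, hi=9
Found pair: (13, 25) summing to 38


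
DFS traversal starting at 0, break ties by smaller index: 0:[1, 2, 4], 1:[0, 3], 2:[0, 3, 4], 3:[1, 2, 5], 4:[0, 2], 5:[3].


DFS stack-based: start with [0]
Visit order: [0, 1, 3, 2, 4, 5]


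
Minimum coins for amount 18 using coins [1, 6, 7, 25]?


dp[0]=0; dp[i]=1+min(dp[i-c] for c in coins)
...dp[13]=2, dp[14]=2, dp[15]=3, dp[16]=4, dp[17]=5, dp[18]=3
Minimum coins for 18 = 3


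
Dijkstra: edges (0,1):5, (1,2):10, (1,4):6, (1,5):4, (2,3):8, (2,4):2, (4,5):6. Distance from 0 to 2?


Dijkstra from 0:
Distances: {0: 0, 1: 5, 2: 13, 3: 21, 4: 11, 5: 9}
Shortest distance to 2 = 13, path = [0, 1, 4, 2]


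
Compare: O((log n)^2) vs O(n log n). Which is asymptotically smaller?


polylogarithmic grows slower than linearithmic
O((log n)^2) is asymptotically smaller; O(n log n) grows faster


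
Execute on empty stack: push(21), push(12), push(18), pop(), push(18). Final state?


push(21) -> [21]
push(12) -> [21, 12]
push(18) -> [21, 12, 18]
pop() returns 18 -> [21, 12]
push(18) -> [21, 12, 18]
Final stack (bottom to top): [21, 12, 18]


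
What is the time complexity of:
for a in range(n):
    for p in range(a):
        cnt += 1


Per nesting level: O(n) * O(n) [triangular over a] = O(n^2)
Complexity: O(n^2)


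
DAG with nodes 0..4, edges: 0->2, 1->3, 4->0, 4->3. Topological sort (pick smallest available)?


Kahn's algorithm, process smallest node first
Order: [1, 4, 0, 2, 3]


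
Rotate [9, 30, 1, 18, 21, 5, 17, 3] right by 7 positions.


Right rotate by 7: [30, 1, 18, 21, 5, 17, 3, 9]


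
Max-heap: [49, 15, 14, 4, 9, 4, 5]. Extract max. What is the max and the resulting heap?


Max = 49
Replace root with last, heapify down
Resulting heap: [15, 9, 14, 4, 5, 4]


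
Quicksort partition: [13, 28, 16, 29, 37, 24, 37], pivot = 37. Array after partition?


Elements <= 37 go left of pivot.
Result: [13, 28, 16, 29, 37, 24, 37], pivot at index 6


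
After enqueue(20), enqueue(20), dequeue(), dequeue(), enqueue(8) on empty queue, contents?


enqueue(20) -> [20]
enqueue(20) -> [20, 20]
dequeue() returns 20 -> [20]
dequeue() returns 20 -> []
enqueue(8) -> [8]
Final queue (front to back): [8]


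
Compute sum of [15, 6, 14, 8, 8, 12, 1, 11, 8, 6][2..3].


Prefix sums: [0, 15, 21, 35, 43, 51, 63, 64, 75, 83, 89]
Sum[2..3] = prefix[4] - prefix[2] = 43 - 21 = 22


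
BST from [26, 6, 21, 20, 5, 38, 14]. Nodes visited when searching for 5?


BST root = 26
Search for 5: compare at each node
Path: [26, 6, 5]


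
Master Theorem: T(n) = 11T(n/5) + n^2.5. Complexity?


a=11, b=5, c=2.5. log_5(11)=1.490 < c=2.5. Case 3: O(n^c) = O(n^2.500)
Complexity: O(n^2.500)


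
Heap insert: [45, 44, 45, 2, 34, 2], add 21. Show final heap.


Append 21: [45, 44, 45, 2, 34, 2, 21]
Bubble up: no swaps needed
Result: [45, 44, 45, 2, 34, 2, 21]


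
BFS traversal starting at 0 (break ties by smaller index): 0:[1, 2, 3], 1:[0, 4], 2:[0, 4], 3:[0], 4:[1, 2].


BFS queue: start with [0]
Visit order: [0, 1, 2, 3, 4]


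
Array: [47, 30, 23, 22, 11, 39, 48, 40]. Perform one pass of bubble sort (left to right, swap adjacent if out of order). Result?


After one pass: [30, 23, 22, 11, 39, 47, 40, 48]


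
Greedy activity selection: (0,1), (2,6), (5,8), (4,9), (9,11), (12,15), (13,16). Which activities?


Greedy: pick earliest-ending, then skip overlaps.
Selected (4 activities): [(0, 1), (2, 6), (9, 11), (12, 15)]


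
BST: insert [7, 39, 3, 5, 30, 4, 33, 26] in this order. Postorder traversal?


Root = 7; build tree by BST insertion.
Postorder traversal: [4, 5, 3, 26, 33, 30, 39, 7]


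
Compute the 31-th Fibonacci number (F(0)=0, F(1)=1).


F(n)=F(n-1)+F(n-2)
...F(29)=514229, F(30)=832040, F(31)=1346269


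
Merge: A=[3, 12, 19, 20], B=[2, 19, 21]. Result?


Compare heads, take smaller each step.
Merged: [2, 3, 12, 19, 19, 20, 21]


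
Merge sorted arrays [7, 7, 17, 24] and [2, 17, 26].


Compare heads, take smaller each step.
Merged: [2, 7, 7, 17, 17, 24, 26]


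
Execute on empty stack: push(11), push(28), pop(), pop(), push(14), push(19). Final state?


push(11) -> [11]
push(28) -> [11, 28]
pop() returns 28 -> [11]
pop() returns 11 -> []
push(14) -> [14]
push(19) -> [14, 19]
Final stack (bottom to top): [14, 19]


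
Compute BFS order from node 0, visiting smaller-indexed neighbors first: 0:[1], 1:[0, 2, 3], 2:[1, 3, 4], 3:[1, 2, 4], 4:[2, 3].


BFS queue: start with [0]
Visit order: [0, 1, 2, 3, 4]


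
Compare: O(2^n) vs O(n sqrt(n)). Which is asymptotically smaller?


n^1.5 grows slower than exponential
O(n sqrt(n)) is asymptotically smaller; O(2^n) grows faster


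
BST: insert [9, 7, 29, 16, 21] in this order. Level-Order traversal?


Root = 9; build tree by BST insertion.
Level-Order traversal: [9, 7, 29, 16, 21]


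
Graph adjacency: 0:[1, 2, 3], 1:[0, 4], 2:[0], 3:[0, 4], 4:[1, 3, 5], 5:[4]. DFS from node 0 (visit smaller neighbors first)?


DFS stack-based: start with [0]
Visit order: [0, 1, 4, 3, 5, 2]


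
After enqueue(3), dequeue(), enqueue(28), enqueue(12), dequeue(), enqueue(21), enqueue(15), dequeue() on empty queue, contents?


enqueue(3) -> [3]
dequeue() returns 3 -> []
enqueue(28) -> [28]
enqueue(12) -> [28, 12]
dequeue() returns 28 -> [12]
enqueue(21) -> [12, 21]
enqueue(15) -> [12, 21, 15]
dequeue() returns 12 -> [21, 15]
Final queue (front to back): [21, 15]


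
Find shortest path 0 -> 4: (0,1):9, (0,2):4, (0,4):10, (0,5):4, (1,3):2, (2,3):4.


Dijkstra from 0:
Distances: {0: 0, 1: 9, 2: 4, 3: 8, 4: 10, 5: 4}
Shortest distance to 4 = 10, path = [0, 4]


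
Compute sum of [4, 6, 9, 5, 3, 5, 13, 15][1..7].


Prefix sums: [0, 4, 10, 19, 24, 27, 32, 45, 60]
Sum[1..7] = prefix[8] - prefix[1] = 60 - 4 = 56


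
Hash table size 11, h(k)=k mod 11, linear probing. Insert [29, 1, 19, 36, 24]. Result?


Insertions: 29->slot 7; 1->slot 1; 19->slot 8; 36->slot 3; 24->slot 2
Table: [None, 1, 24, 36, None, None, None, 29, 19, None, None]


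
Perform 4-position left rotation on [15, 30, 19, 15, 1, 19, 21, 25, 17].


Left rotate by 4: [1, 19, 21, 25, 17, 15, 30, 19, 15]


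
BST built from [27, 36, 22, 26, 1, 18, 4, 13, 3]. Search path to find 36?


BST root = 27
Search for 36: compare at each node
Path: [27, 36]


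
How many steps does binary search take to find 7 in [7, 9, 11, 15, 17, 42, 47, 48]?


Search for 7:
[0,7] mid=3 arr[3]=15
[0,2] mid=1 arr[1]=9
[0,0] mid=0 arr[0]=7
Total: 3 comparisons


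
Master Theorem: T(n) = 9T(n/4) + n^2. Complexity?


a=9, b=4, c=2. log_4(9)=1.585 < c=2. Case 3: O(n^c) = O(n^2)
Complexity: O(n^2)


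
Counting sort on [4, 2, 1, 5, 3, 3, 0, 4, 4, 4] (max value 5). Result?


Count array: [1, 1, 1, 2, 4, 1]
Reconstruct: [0, 1, 2, 3, 3, 4, 4, 4, 4, 5]


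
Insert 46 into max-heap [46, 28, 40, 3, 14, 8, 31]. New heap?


Append 46: [46, 28, 40, 3, 14, 8, 31, 46]
Bubble up: swap idx 7(46) with idx 3(3); swap idx 3(46) with idx 1(28)
Result: [46, 46, 40, 28, 14, 8, 31, 3]


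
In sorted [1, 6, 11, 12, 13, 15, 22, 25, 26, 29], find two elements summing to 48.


Two pointers: lo=0, hi=9
Found pair: (22, 26) summing to 48


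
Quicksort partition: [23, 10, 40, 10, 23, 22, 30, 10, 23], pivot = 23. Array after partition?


Elements <= 23 go left of pivot.
Result: [23, 10, 10, 23, 22, 10, 23, 40, 30], pivot at index 6


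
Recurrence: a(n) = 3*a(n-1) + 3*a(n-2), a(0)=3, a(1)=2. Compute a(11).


Build bottom-up:
...a(9)=154467, a(10)=585630, a(11)=3*585630+3*154467=2220291


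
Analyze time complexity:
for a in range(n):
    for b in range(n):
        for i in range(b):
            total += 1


Per nesting level: O(n) * O(n) * O(n) [triangular over b] = O(n^3)
Complexity: O(n^3)


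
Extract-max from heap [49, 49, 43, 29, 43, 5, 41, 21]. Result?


Max = 49
Replace root with last, heapify down
Resulting heap: [49, 43, 43, 29, 21, 5, 41]


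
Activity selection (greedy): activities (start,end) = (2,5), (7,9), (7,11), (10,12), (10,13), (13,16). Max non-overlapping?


Greedy: pick earliest-ending, then skip overlaps.
Selected (4 activities): [(2, 5), (7, 9), (10, 12), (13, 16)]


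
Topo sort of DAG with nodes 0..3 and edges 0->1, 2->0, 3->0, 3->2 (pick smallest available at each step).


Kahn's algorithm, process smallest node first
Order: [3, 2, 0, 1]


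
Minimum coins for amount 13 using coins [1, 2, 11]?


dp[0]=0; dp[i]=1+min(dp[i-c] for c in coins)
...dp[8]=4, dp[9]=5, dp[10]=5, dp[11]=1, dp[12]=2, dp[13]=2
Minimum coins for 13 = 2


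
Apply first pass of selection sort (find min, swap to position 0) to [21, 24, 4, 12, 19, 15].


After one pass: [4, 24, 21, 12, 19, 15]


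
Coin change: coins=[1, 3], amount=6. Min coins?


dp[0]=0; dp[i]=1+min(dp[i-c] for c in coins)
...dp[1]=1, dp[2]=2, dp[3]=1, dp[4]=2, dp[5]=3, dp[6]=2
Minimum coins for 6 = 2


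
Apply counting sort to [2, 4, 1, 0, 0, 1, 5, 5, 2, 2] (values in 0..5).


Count array: [2, 2, 3, 0, 1, 2]
Reconstruct: [0, 0, 1, 1, 2, 2, 2, 4, 5, 5]


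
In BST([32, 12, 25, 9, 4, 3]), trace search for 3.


BST root = 32
Search for 3: compare at each node
Path: [32, 12, 9, 4, 3]


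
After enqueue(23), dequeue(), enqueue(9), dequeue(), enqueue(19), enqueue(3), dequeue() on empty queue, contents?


enqueue(23) -> [23]
dequeue() returns 23 -> []
enqueue(9) -> [9]
dequeue() returns 9 -> []
enqueue(19) -> [19]
enqueue(3) -> [19, 3]
dequeue() returns 19 -> [3]
Final queue (front to back): [3]


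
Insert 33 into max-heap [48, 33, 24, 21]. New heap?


Append 33: [48, 33, 24, 21, 33]
Bubble up: no swaps needed
Result: [48, 33, 24, 21, 33]


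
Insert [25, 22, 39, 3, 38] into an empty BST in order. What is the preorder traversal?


Root = 25; build tree by BST insertion.
Preorder traversal: [25, 22, 3, 39, 38]


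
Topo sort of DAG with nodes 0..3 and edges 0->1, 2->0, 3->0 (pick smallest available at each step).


Kahn's algorithm, process smallest node first
Order: [2, 3, 0, 1]


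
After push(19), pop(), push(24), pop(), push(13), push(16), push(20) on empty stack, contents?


push(19) -> [19]
pop() returns 19 -> []
push(24) -> [24]
pop() returns 24 -> []
push(13) -> [13]
push(16) -> [13, 16]
push(20) -> [13, 16, 20]
Final stack (bottom to top): [13, 16, 20]


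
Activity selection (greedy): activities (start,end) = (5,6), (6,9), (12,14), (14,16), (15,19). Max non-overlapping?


Greedy: pick earliest-ending, then skip overlaps.
Selected (4 activities): [(5, 6), (6, 9), (12, 14), (14, 16)]


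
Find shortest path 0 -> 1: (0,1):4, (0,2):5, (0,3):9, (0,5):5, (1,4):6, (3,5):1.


Dijkstra from 0:
Distances: {0: 0, 1: 4, 2: 5, 3: 6, 4: 10, 5: 5}
Shortest distance to 1 = 4, path = [0, 1]


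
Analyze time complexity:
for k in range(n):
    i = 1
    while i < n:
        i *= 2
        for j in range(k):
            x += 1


Per nesting level: O(n) * O(log n) * O(n) [triangular over k] = O(n^2 log n)
Complexity: O(n^2 log n)


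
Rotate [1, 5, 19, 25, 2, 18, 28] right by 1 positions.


Right rotate by 1: [28, 1, 5, 19, 25, 2, 18]


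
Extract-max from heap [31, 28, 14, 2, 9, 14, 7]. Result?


Max = 31
Replace root with last, heapify down
Resulting heap: [28, 9, 14, 2, 7, 14]


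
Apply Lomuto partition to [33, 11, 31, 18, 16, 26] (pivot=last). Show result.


Elements <= 26 go left of pivot.
Result: [11, 18, 16, 26, 31, 33], pivot at index 3


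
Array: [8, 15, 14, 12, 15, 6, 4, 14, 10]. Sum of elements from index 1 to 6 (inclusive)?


Prefix sums: [0, 8, 23, 37, 49, 64, 70, 74, 88, 98]
Sum[1..6] = prefix[7] - prefix[1] = 74 - 8 = 66


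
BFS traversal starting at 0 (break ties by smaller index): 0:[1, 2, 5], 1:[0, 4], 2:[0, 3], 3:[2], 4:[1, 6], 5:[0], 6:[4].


BFS queue: start with [0]
Visit order: [0, 1, 2, 5, 4, 3, 6]


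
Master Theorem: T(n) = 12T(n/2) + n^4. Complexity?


a=12, b=2, c=4. log_2(12)=3.585 < c=4. Case 3: O(n^c) = O(n^4)
Complexity: O(n^4)


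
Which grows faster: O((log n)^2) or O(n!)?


polylogarithmic grows slower than factorial
O((log n)^2) is asymptotically smaller; O(n!) grows faster


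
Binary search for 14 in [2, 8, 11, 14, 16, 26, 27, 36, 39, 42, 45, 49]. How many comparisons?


Search for 14:
[0,11] mid=5 arr[5]=26
[0,4] mid=2 arr[2]=11
[3,4] mid=3 arr[3]=14
Total: 3 comparisons


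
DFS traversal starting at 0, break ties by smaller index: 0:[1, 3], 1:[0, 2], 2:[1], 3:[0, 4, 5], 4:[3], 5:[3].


DFS stack-based: start with [0]
Visit order: [0, 1, 2, 3, 4, 5]


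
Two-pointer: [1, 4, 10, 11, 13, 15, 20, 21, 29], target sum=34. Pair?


Two pointers: lo=0, hi=8
Found pair: (13, 21) summing to 34


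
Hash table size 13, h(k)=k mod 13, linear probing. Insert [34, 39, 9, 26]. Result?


Insertions: 34->slot 8; 39->slot 0; 9->slot 9; 26->slot 1
Table: [39, 26, None, None, None, None, None, None, 34, 9, None, None, None]


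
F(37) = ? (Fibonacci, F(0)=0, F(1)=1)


F(n)=F(n-1)+F(n-2)
...F(35)=9227465, F(36)=14930352, F(37)=24157817


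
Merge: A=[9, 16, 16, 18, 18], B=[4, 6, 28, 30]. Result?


Compare heads, take smaller each step.
Merged: [4, 6, 9, 16, 16, 18, 18, 28, 30]


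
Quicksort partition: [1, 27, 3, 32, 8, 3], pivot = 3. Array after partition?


Elements <= 3 go left of pivot.
Result: [1, 3, 3, 32, 8, 27], pivot at index 2


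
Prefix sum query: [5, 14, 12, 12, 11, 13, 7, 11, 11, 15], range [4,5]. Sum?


Prefix sums: [0, 5, 19, 31, 43, 54, 67, 74, 85, 96, 111]
Sum[4..5] = prefix[6] - prefix[4] = 67 - 43 = 24


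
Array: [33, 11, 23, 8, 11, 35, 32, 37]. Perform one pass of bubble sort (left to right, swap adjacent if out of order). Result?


After one pass: [11, 23, 8, 11, 33, 32, 35, 37]


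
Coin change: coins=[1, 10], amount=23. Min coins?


dp[0]=0; dp[i]=1+min(dp[i-c] for c in coins)
...dp[18]=9, dp[19]=10, dp[20]=2, dp[21]=3, dp[22]=4, dp[23]=5
Minimum coins for 23 = 5


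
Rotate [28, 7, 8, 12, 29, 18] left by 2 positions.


Left rotate by 2: [8, 12, 29, 18, 28, 7]


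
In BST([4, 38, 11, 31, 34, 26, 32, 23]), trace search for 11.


BST root = 4
Search for 11: compare at each node
Path: [4, 38, 11]


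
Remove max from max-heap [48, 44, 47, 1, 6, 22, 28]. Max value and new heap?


Max = 48
Replace root with last, heapify down
Resulting heap: [47, 44, 28, 1, 6, 22]


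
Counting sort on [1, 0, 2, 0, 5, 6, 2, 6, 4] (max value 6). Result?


Count array: [2, 1, 2, 0, 1, 1, 2]
Reconstruct: [0, 0, 1, 2, 2, 4, 5, 6, 6]


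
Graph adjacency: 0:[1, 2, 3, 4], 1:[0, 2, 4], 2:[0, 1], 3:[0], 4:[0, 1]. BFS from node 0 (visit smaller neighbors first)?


BFS queue: start with [0]
Visit order: [0, 1, 2, 3, 4]


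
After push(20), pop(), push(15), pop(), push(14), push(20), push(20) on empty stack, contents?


push(20) -> [20]
pop() returns 20 -> []
push(15) -> [15]
pop() returns 15 -> []
push(14) -> [14]
push(20) -> [14, 20]
push(20) -> [14, 20, 20]
Final stack (bottom to top): [14, 20, 20]


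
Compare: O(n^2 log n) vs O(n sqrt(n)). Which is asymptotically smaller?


n^1.5 grows slower than n^2 log n
O(n sqrt(n)) is asymptotically smaller; O(n^2 log n) grows faster


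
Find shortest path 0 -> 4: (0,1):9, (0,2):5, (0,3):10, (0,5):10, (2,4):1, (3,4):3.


Dijkstra from 0:
Distances: {0: 0, 1: 9, 2: 5, 3: 9, 4: 6, 5: 10}
Shortest distance to 4 = 6, path = [0, 2, 4]


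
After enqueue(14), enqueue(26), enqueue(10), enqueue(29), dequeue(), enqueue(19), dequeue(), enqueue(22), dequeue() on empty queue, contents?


enqueue(14) -> [14]
enqueue(26) -> [14, 26]
enqueue(10) -> [14, 26, 10]
enqueue(29) -> [14, 26, 10, 29]
dequeue() returns 14 -> [26, 10, 29]
enqueue(19) -> [26, 10, 29, 19]
dequeue() returns 26 -> [10, 29, 19]
enqueue(22) -> [10, 29, 19, 22]
dequeue() returns 10 -> [29, 19, 22]
Final queue (front to back): [29, 19, 22]


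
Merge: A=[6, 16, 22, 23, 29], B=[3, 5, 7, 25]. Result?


Compare heads, take smaller each step.
Merged: [3, 5, 6, 7, 16, 22, 23, 25, 29]


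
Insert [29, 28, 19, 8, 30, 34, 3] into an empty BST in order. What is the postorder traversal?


Root = 29; build tree by BST insertion.
Postorder traversal: [3, 8, 19, 28, 34, 30, 29]


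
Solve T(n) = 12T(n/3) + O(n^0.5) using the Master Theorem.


a=12, b=3, c=0.5. log_3(12)=2.262 > c=0.5. Case 1: O(n^log_b(a)) = O(n^2.262)
Complexity: O(n^2.262)


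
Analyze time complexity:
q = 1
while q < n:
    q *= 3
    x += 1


Per nesting level: O(log n) = O(log n)
Complexity: O(log n)


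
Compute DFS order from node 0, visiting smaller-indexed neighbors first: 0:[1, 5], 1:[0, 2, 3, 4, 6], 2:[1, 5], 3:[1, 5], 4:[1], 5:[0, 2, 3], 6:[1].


DFS stack-based: start with [0]
Visit order: [0, 1, 2, 5, 3, 4, 6]


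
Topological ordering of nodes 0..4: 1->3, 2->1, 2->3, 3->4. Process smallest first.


Kahn's algorithm, process smallest node first
Order: [0, 2, 1, 3, 4]


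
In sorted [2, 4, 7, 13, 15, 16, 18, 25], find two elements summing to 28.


Two pointers: lo=0, hi=7
Found pair: (13, 15) summing to 28


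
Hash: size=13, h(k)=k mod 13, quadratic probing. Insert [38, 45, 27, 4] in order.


Insertions: 38->slot 12; 45->slot 6; 27->slot 1; 4->slot 4
Table: [None, 27, None, None, 4, None, 45, None, None, None, None, None, 38]


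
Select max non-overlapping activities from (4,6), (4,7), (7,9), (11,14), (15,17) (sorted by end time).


Greedy: pick earliest-ending, then skip overlaps.
Selected (4 activities): [(4, 6), (7, 9), (11, 14), (15, 17)]


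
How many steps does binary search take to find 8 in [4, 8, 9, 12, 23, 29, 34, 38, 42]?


Search for 8:
[0,8] mid=4 arr[4]=23
[0,3] mid=1 arr[1]=8
Total: 2 comparisons


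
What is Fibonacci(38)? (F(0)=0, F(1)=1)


F(n)=F(n-1)+F(n-2)
...F(36)=14930352, F(37)=24157817, F(38)=39088169


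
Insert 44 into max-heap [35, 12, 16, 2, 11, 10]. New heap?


Append 44: [35, 12, 16, 2, 11, 10, 44]
Bubble up: swap idx 6(44) with idx 2(16); swap idx 2(44) with idx 0(35)
Result: [44, 12, 35, 2, 11, 10, 16]


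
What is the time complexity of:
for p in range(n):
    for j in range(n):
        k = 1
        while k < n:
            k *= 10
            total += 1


Per nesting level: O(n) * O(n) * O(log n) = O(n^2 log n)
Complexity: O(n^2 log n)


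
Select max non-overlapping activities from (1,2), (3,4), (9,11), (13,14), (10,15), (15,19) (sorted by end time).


Greedy: pick earliest-ending, then skip overlaps.
Selected (5 activities): [(1, 2), (3, 4), (9, 11), (13, 14), (15, 19)]


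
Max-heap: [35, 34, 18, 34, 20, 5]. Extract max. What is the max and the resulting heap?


Max = 35
Replace root with last, heapify down
Resulting heap: [34, 34, 18, 5, 20]


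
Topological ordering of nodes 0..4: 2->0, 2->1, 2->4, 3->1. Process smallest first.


Kahn's algorithm, process smallest node first
Order: [2, 0, 3, 1, 4]


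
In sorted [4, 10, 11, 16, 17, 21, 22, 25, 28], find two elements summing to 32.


Two pointers: lo=0, hi=8
Found pair: (4, 28) summing to 32


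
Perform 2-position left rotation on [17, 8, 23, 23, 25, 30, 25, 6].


Left rotate by 2: [23, 23, 25, 30, 25, 6, 17, 8]


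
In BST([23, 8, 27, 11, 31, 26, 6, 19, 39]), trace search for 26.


BST root = 23
Search for 26: compare at each node
Path: [23, 27, 26]


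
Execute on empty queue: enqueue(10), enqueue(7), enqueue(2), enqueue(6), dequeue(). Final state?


enqueue(10) -> [10]
enqueue(7) -> [10, 7]
enqueue(2) -> [10, 7, 2]
enqueue(6) -> [10, 7, 2, 6]
dequeue() returns 10 -> [7, 2, 6]
Final queue (front to back): [7, 2, 6]


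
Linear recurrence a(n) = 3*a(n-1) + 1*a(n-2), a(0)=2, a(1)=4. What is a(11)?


Build bottom-up:
...a(9)=59734, a(10)=197288, a(11)=3*197288+1*59734=651598


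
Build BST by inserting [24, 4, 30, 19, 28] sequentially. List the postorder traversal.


Root = 24; build tree by BST insertion.
Postorder traversal: [19, 4, 28, 30, 24]


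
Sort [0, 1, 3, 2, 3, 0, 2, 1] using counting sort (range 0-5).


Count array: [2, 2, 2, 2, 0, 0]
Reconstruct: [0, 0, 1, 1, 2, 2, 3, 3]


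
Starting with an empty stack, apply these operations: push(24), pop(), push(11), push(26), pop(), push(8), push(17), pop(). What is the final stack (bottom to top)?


push(24) -> [24]
pop() returns 24 -> []
push(11) -> [11]
push(26) -> [11, 26]
pop() returns 26 -> [11]
push(8) -> [11, 8]
push(17) -> [11, 8, 17]
pop() returns 17 -> [11, 8]
Final stack (bottom to top): [11, 8]


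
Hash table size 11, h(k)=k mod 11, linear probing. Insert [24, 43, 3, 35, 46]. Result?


Insertions: 24->slot 2; 43->slot 10; 3->slot 3; 35->slot 4; 46->slot 5
Table: [None, None, 24, 3, 35, 46, None, None, None, None, 43]


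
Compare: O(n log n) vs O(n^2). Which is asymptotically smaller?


linearithmic grows slower than quadratic
O(n log n) is asymptotically smaller; O(n^2) grows faster


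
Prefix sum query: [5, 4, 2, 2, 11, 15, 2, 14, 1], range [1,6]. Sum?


Prefix sums: [0, 5, 9, 11, 13, 24, 39, 41, 55, 56]
Sum[1..6] = prefix[7] - prefix[1] = 41 - 5 = 36


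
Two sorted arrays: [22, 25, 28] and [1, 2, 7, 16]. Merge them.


Compare heads, take smaller each step.
Merged: [1, 2, 7, 16, 22, 25, 28]


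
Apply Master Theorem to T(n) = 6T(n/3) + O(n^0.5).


a=6, b=3, c=0.5. log_3(6)=1.631 > c=0.5. Case 1: O(n^log_b(a)) = O(n^1.631)
Complexity: O(n^1.631)


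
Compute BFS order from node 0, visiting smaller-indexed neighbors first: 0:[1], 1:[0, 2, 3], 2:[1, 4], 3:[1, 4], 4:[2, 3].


BFS queue: start with [0]
Visit order: [0, 1, 2, 3, 4]


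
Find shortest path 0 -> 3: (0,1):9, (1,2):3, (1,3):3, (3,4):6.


Dijkstra from 0:
Distances: {0: 0, 1: 9, 2: 12, 3: 12, 4: 18}
Shortest distance to 3 = 12, path = [0, 1, 3]


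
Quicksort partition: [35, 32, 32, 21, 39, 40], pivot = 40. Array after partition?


Elements <= 40 go left of pivot.
Result: [35, 32, 32, 21, 39, 40], pivot at index 5


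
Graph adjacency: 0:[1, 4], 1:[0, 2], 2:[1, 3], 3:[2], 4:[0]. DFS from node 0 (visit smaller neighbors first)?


DFS stack-based: start with [0]
Visit order: [0, 1, 2, 3, 4]


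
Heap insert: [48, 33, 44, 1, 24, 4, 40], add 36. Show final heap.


Append 36: [48, 33, 44, 1, 24, 4, 40, 36]
Bubble up: swap idx 7(36) with idx 3(1); swap idx 3(36) with idx 1(33)
Result: [48, 36, 44, 33, 24, 4, 40, 1]


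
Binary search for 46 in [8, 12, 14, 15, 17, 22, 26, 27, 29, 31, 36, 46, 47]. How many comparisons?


Search for 46:
[0,12] mid=6 arr[6]=26
[7,12] mid=9 arr[9]=31
[10,12] mid=11 arr[11]=46
Total: 3 comparisons


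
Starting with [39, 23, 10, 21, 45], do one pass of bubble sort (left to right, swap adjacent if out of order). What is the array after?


After one pass: [23, 10, 21, 39, 45]


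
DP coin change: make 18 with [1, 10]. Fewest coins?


dp[0]=0; dp[i]=1+min(dp[i-c] for c in coins)
...dp[13]=4, dp[14]=5, dp[15]=6, dp[16]=7, dp[17]=8, dp[18]=9
Minimum coins for 18 = 9


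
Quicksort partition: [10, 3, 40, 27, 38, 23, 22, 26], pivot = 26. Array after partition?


Elements <= 26 go left of pivot.
Result: [10, 3, 23, 22, 26, 40, 27, 38], pivot at index 4


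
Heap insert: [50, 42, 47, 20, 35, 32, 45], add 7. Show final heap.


Append 7: [50, 42, 47, 20, 35, 32, 45, 7]
Bubble up: no swaps needed
Result: [50, 42, 47, 20, 35, 32, 45, 7]


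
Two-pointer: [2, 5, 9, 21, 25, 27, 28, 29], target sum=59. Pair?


Two pointers: lo=0, hi=7
No pair sums to 59


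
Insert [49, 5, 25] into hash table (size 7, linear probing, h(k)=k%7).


Insertions: 49->slot 0; 5->slot 5; 25->slot 4
Table: [49, None, None, None, 25, 5, None]


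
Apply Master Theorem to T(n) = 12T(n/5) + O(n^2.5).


a=12, b=5, c=2.5. log_5(12)=1.544 < c=2.5. Case 3: O(n^c) = O(n^2.500)
Complexity: O(n^2.500)


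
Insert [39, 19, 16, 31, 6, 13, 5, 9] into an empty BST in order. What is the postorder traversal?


Root = 39; build tree by BST insertion.
Postorder traversal: [5, 9, 13, 6, 16, 31, 19, 39]


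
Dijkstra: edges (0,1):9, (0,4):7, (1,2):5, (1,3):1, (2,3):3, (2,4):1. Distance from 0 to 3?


Dijkstra from 0:
Distances: {0: 0, 1: 9, 2: 8, 3: 10, 4: 7}
Shortest distance to 3 = 10, path = [0, 1, 3]


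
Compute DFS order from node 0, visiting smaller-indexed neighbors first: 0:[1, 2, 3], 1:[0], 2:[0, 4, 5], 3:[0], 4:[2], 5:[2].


DFS stack-based: start with [0]
Visit order: [0, 1, 2, 4, 5, 3]


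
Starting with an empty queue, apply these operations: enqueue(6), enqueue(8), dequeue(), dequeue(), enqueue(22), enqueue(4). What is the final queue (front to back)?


enqueue(6) -> [6]
enqueue(8) -> [6, 8]
dequeue() returns 6 -> [8]
dequeue() returns 8 -> []
enqueue(22) -> [22]
enqueue(4) -> [22, 4]
Final queue (front to back): [22, 4]


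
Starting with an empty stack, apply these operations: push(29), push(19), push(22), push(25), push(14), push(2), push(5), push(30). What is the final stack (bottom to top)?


push(29) -> [29]
push(19) -> [29, 19]
push(22) -> [29, 19, 22]
push(25) -> [29, 19, 22, 25]
push(14) -> [29, 19, 22, 25, 14]
push(2) -> [29, 19, 22, 25, 14, 2]
push(5) -> [29, 19, 22, 25, 14, 2, 5]
push(30) -> [29, 19, 22, 25, 14, 2, 5, 30]
Final stack (bottom to top): [29, 19, 22, 25, 14, 2, 5, 30]


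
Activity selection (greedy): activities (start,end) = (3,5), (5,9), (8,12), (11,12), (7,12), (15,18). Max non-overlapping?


Greedy: pick earliest-ending, then skip overlaps.
Selected (4 activities): [(3, 5), (5, 9), (11, 12), (15, 18)]


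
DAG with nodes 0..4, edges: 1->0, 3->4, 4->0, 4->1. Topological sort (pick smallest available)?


Kahn's algorithm, process smallest node first
Order: [2, 3, 4, 1, 0]


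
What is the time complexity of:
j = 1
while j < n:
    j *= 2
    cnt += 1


Per nesting level: O(log n) = O(log n)
Complexity: O(log n)


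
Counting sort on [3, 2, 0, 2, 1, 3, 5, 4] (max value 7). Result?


Count array: [1, 1, 2, 2, 1, 1, 0, 0]
Reconstruct: [0, 1, 2, 2, 3, 3, 4, 5]


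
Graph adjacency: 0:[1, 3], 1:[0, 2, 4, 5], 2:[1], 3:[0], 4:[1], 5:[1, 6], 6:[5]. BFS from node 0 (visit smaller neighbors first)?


BFS queue: start with [0]
Visit order: [0, 1, 3, 2, 4, 5, 6]


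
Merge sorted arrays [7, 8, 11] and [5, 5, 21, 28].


Compare heads, take smaller each step.
Merged: [5, 5, 7, 8, 11, 21, 28]


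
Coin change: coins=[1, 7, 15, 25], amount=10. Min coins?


dp[0]=0; dp[i]=1+min(dp[i-c] for c in coins)
...dp[5]=5, dp[6]=6, dp[7]=1, dp[8]=2, dp[9]=3, dp[10]=4
Minimum coins for 10 = 4


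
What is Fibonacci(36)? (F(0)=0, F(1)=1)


F(n)=F(n-1)+F(n-2)
...F(34)=5702887, F(35)=9227465, F(36)=14930352


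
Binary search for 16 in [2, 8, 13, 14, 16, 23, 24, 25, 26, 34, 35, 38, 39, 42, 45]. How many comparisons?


Search for 16:
[0,14] mid=7 arr[7]=25
[0,6] mid=3 arr[3]=14
[4,6] mid=5 arr[5]=23
[4,4] mid=4 arr[4]=16
Total: 4 comparisons


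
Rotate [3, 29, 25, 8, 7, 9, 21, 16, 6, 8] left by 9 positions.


Left rotate by 9: [8, 3, 29, 25, 8, 7, 9, 21, 16, 6]
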